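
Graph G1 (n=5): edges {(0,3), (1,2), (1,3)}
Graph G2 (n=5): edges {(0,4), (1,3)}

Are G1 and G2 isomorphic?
No, not isomorphic

The graphs are NOT isomorphic.

Degrees in G1: deg(0)=1, deg(1)=2, deg(2)=1, deg(3)=2, deg(4)=0.
Sorted degree sequence of G1: [2, 2, 1, 1, 0].
Degrees in G2: deg(0)=1, deg(1)=1, deg(2)=0, deg(3)=1, deg(4)=1.
Sorted degree sequence of G2: [1, 1, 1, 1, 0].
The (sorted) degree sequence is an isomorphism invariant, so since G1 and G2 have different degree sequences they cannot be isomorphic.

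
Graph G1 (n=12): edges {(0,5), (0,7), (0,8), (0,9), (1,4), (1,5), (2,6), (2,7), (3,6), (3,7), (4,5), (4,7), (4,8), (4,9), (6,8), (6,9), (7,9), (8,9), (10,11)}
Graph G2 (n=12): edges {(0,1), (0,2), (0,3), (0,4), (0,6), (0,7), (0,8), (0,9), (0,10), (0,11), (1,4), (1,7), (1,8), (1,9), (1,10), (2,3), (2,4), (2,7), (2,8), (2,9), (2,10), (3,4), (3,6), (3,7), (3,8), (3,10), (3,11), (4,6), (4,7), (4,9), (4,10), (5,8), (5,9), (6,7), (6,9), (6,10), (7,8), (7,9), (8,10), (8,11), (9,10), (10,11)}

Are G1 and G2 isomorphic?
No, not isomorphic

The graphs are NOT isomorphic.

Counting triangles (3-cliques): G1 has 6, G2 has 65.
Triangle count is an isomorphism invariant, so differing triangle counts rule out isomorphism.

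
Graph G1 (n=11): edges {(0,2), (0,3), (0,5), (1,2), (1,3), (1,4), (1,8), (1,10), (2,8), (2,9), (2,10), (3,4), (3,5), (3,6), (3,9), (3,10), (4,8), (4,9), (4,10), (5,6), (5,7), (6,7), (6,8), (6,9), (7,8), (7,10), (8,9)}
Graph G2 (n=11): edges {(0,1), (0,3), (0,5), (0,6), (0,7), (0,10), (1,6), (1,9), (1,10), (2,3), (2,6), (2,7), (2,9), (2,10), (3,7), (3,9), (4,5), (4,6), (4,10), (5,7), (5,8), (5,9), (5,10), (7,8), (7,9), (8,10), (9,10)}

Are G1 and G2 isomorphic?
No, not isomorphic

The graphs are NOT isomorphic.

Degrees in G1: deg(0)=3, deg(1)=5, deg(2)=5, deg(3)=7, deg(4)=5, deg(5)=4, deg(6)=5, deg(7)=4, deg(8)=6, deg(9)=5, deg(10)=5.
Sorted degree sequence of G1: [7, 6, 5, 5, 5, 5, 5, 5, 4, 4, 3].
Degrees in G2: deg(0)=6, deg(1)=4, deg(2)=5, deg(3)=4, deg(4)=3, deg(5)=6, deg(6)=4, deg(7)=6, deg(8)=3, deg(9)=6, deg(10)=7.
Sorted degree sequence of G2: [7, 6, 6, 6, 6, 5, 4, 4, 4, 3, 3].
The (sorted) degree sequence is an isomorphism invariant, so since G1 and G2 have different degree sequences they cannot be isomorphic.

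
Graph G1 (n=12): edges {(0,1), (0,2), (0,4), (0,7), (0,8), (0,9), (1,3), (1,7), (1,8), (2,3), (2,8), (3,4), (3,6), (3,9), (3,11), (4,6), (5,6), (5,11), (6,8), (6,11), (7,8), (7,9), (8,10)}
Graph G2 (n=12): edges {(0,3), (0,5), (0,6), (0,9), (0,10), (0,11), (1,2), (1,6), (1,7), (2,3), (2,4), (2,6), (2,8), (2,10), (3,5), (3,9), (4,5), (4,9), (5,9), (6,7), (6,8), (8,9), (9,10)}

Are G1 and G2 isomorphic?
Yes, isomorphic

The graphs are isomorphic.
One valid mapping φ: V(G1) → V(G2): 0→9, 1→3, 2→10, 3→2, 4→8, 5→7, 6→6, 7→5, 8→0, 9→4, 10→11, 11→1

Verify φ preserves adjacency — for each edge of G1, its image is an edge of G2:
  (0,1) → (φ(0),φ(1)) = (3,9) ∈ E(G2) ✓
  (0,2) → (φ(0),φ(2)) = (9,10) ∈ E(G2) ✓
  (0,4) → (φ(0),φ(4)) = (8,9) ∈ E(G2) ✓
  (0,7) → (φ(0),φ(7)) = (5,9) ∈ E(G2) ✓
  (0,8) → (φ(0),φ(8)) = (0,9) ∈ E(G2) ✓
  (0,9) → (φ(0),φ(9)) = (4,9) ∈ E(G2) ✓
  (1,3) → (φ(1),φ(3)) = (2,3) ∈ E(G2) ✓
  (1,7) → (φ(1),φ(7)) = (3,5) ∈ E(G2) ✓
  (1,8) → (φ(1),φ(8)) = (0,3) ∈ E(G2) ✓
  (2,3) → (φ(2),φ(3)) = (2,10) ∈ E(G2) ✓
  (2,8) → (φ(2),φ(8)) = (0,10) ∈ E(G2) ✓
  (3,4) → (φ(3),φ(4)) = (2,8) ∈ E(G2) ✓
  (3,6) → (φ(3),φ(6)) = (2,6) ∈ E(G2) ✓
  (3,9) → (φ(3),φ(9)) = (2,4) ∈ E(G2) ✓
  (3,11) → (φ(3),φ(11)) = (1,2) ∈ E(G2) ✓
  (4,6) → (φ(4),φ(6)) = (6,8) ∈ E(G2) ✓
  (5,6) → (φ(5),φ(6)) = (6,7) ∈ E(G2) ✓
  (5,11) → (φ(5),φ(11)) = (1,7) ∈ E(G2) ✓
  (6,8) → (φ(6),φ(8)) = (0,6) ∈ E(G2) ✓
  (6,11) → (φ(6),φ(11)) = (1,6) ∈ E(G2) ✓
  (7,8) → (φ(7),φ(8)) = (0,5) ∈ E(G2) ✓
  (7,9) → (φ(7),φ(9)) = (4,5) ∈ E(G2) ✓
  (8,10) → (φ(8),φ(10)) = (0,11) ∈ E(G2) ✓
All 23 edges of G1 map to edges of G2, and |E(G1)| = |E(G2)| = 23, so φ is a bijection on edges as well as vertices. Hence G1 ≅ G2.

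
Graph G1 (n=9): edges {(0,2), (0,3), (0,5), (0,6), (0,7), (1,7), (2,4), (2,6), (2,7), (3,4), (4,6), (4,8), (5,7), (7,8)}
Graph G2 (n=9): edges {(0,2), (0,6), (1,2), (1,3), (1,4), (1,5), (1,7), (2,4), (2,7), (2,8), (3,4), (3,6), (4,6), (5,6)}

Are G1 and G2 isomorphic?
Yes, isomorphic

The graphs are isomorphic.
One valid mapping φ: V(G1) → V(G2): 0→1, 1→8, 2→4, 3→5, 4→6, 5→7, 6→3, 7→2, 8→0

Verify φ preserves adjacency — for each edge of G1, its image is an edge of G2:
  (0,2) → (φ(0),φ(2)) = (1,4) ∈ E(G2) ✓
  (0,3) → (φ(0),φ(3)) = (1,5) ∈ E(G2) ✓
  (0,5) → (φ(0),φ(5)) = (1,7) ∈ E(G2) ✓
  (0,6) → (φ(0),φ(6)) = (1,3) ∈ E(G2) ✓
  (0,7) → (φ(0),φ(7)) = (1,2) ∈ E(G2) ✓
  (1,7) → (φ(1),φ(7)) = (2,8) ∈ E(G2) ✓
  (2,4) → (φ(2),φ(4)) = (4,6) ∈ E(G2) ✓
  (2,6) → (φ(2),φ(6)) = (3,4) ∈ E(G2) ✓
  (2,7) → (φ(2),φ(7)) = (2,4) ∈ E(G2) ✓
  (3,4) → (φ(3),φ(4)) = (5,6) ∈ E(G2) ✓
  (4,6) → (φ(4),φ(6)) = (3,6) ∈ E(G2) ✓
  (4,8) → (φ(4),φ(8)) = (0,6) ∈ E(G2) ✓
  (5,7) → (φ(5),φ(7)) = (2,7) ∈ E(G2) ✓
  (7,8) → (φ(7),φ(8)) = (0,2) ∈ E(G2) ✓
All 14 edges of G1 map to edges of G2, and |E(G1)| = |E(G2)| = 14, so φ is a bijection on edges as well as vertices. Hence G1 ≅ G2.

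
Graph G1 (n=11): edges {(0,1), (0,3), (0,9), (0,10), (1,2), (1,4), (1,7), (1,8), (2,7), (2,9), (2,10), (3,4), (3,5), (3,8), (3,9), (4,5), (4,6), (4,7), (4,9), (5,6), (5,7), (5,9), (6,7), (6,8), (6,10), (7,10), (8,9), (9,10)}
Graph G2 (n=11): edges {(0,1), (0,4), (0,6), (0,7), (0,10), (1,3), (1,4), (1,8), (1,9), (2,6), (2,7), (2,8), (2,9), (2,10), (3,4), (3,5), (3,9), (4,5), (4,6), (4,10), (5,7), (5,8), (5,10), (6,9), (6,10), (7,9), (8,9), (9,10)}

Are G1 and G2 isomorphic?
Yes, isomorphic

The graphs are isomorphic.
One valid mapping φ: V(G1) → V(G2): 0→8, 1→5, 2→3, 3→2, 4→10, 5→6, 6→0, 7→4, 8→7, 9→9, 10→1

Verify φ preserves adjacency — for each edge of G1, its image is an edge of G2:
  (0,1) → (φ(0),φ(1)) = (5,8) ∈ E(G2) ✓
  (0,3) → (φ(0),φ(3)) = (2,8) ∈ E(G2) ✓
  (0,9) → (φ(0),φ(9)) = (8,9) ∈ E(G2) ✓
  (0,10) → (φ(0),φ(10)) = (1,8) ∈ E(G2) ✓
  (1,2) → (φ(1),φ(2)) = (3,5) ∈ E(G2) ✓
  (1,4) → (φ(1),φ(4)) = (5,10) ∈ E(G2) ✓
  (1,7) → (φ(1),φ(7)) = (4,5) ∈ E(G2) ✓
  (1,8) → (φ(1),φ(8)) = (5,7) ∈ E(G2) ✓
  (2,7) → (φ(2),φ(7)) = (3,4) ∈ E(G2) ✓
  (2,9) → (φ(2),φ(9)) = (3,9) ∈ E(G2) ✓
  (2,10) → (φ(2),φ(10)) = (1,3) ∈ E(G2) ✓
  (3,4) → (φ(3),φ(4)) = (2,10) ∈ E(G2) ✓
  (3,5) → (φ(3),φ(5)) = (2,6) ∈ E(G2) ✓
  (3,8) → (φ(3),φ(8)) = (2,7) ∈ E(G2) ✓
  (3,9) → (φ(3),φ(9)) = (2,9) ∈ E(G2) ✓
  (4,5) → (φ(4),φ(5)) = (6,10) ∈ E(G2) ✓
  (4,6) → (φ(4),φ(6)) = (0,10) ∈ E(G2) ✓
  (4,7) → (φ(4),φ(7)) = (4,10) ∈ E(G2) ✓
  (4,9) → (φ(4),φ(9)) = (9,10) ∈ E(G2) ✓
  (5,6) → (φ(5),φ(6)) = (0,6) ∈ E(G2) ✓
  (5,7) → (φ(5),φ(7)) = (4,6) ∈ E(G2) ✓
  (5,9) → (φ(5),φ(9)) = (6,9) ∈ E(G2) ✓
  (6,7) → (φ(6),φ(7)) = (0,4) ∈ E(G2) ✓
  (6,8) → (φ(6),φ(8)) = (0,7) ∈ E(G2) ✓
  (6,10) → (φ(6),φ(10)) = (0,1) ∈ E(G2) ✓
  (7,10) → (φ(7),φ(10)) = (1,4) ∈ E(G2) ✓
  (8,9) → (φ(8),φ(9)) = (7,9) ∈ E(G2) ✓
  (9,10) → (φ(9),φ(10)) = (1,9) ∈ E(G2) ✓
All 28 edges of G1 map to edges of G2, and |E(G1)| = |E(G2)| = 28, so φ is a bijection on edges as well as vertices. Hence G1 ≅ G2.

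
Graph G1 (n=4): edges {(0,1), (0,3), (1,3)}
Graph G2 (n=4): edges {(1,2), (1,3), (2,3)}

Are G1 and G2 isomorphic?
Yes, isomorphic

The graphs are isomorphic.
One valid mapping φ: V(G1) → V(G2): 0→1, 1→3, 2→0, 3→2

Verify φ preserves adjacency — for each edge of G1, its image is an edge of G2:
  (0,1) → (φ(0),φ(1)) = (1,3) ∈ E(G2) ✓
  (0,3) → (φ(0),φ(3)) = (1,2) ∈ E(G2) ✓
  (1,3) → (φ(1),φ(3)) = (2,3) ∈ E(G2) ✓
All 3 edges of G1 map to edges of G2, and |E(G1)| = |E(G2)| = 3, so φ is a bijection on edges as well as vertices. Hence G1 ≅ G2.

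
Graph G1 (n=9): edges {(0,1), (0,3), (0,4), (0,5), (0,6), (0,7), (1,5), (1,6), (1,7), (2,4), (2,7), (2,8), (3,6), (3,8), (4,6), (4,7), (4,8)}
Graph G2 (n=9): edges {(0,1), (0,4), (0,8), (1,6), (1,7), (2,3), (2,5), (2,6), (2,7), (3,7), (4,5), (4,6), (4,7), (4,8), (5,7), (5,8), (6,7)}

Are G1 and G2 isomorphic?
Yes, isomorphic

The graphs are isomorphic.
One valid mapping φ: V(G1) → V(G2): 0→7, 1→2, 2→8, 3→1, 4→4, 5→3, 6→6, 7→5, 8→0

Verify φ preserves adjacency — for each edge of G1, its image is an edge of G2:
  (0,1) → (φ(0),φ(1)) = (2,7) ∈ E(G2) ✓
  (0,3) → (φ(0),φ(3)) = (1,7) ∈ E(G2) ✓
  (0,4) → (φ(0),φ(4)) = (4,7) ∈ E(G2) ✓
  (0,5) → (φ(0),φ(5)) = (3,7) ∈ E(G2) ✓
  (0,6) → (φ(0),φ(6)) = (6,7) ∈ E(G2) ✓
  (0,7) → (φ(0),φ(7)) = (5,7) ∈ E(G2) ✓
  (1,5) → (φ(1),φ(5)) = (2,3) ∈ E(G2) ✓
  (1,6) → (φ(1),φ(6)) = (2,6) ∈ E(G2) ✓
  (1,7) → (φ(1),φ(7)) = (2,5) ∈ E(G2) ✓
  (2,4) → (φ(2),φ(4)) = (4,8) ∈ E(G2) ✓
  (2,7) → (φ(2),φ(7)) = (5,8) ∈ E(G2) ✓
  (2,8) → (φ(2),φ(8)) = (0,8) ∈ E(G2) ✓
  (3,6) → (φ(3),φ(6)) = (1,6) ∈ E(G2) ✓
  (3,8) → (φ(3),φ(8)) = (0,1) ∈ E(G2) ✓
  (4,6) → (φ(4),φ(6)) = (4,6) ∈ E(G2) ✓
  (4,7) → (φ(4),φ(7)) = (4,5) ∈ E(G2) ✓
  (4,8) → (φ(4),φ(8)) = (0,4) ∈ E(G2) ✓
All 17 edges of G1 map to edges of G2, and |E(G1)| = |E(G2)| = 17, so φ is a bijection on edges as well as vertices. Hence G1 ≅ G2.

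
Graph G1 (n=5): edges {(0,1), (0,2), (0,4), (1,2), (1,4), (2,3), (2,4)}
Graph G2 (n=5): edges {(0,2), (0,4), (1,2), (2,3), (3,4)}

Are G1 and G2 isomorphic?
No, not isomorphic

The graphs are NOT isomorphic.

Degrees in G1: deg(0)=3, deg(1)=3, deg(2)=4, deg(3)=1, deg(4)=3.
Sorted degree sequence of G1: [4, 3, 3, 3, 1].
Degrees in G2: deg(0)=2, deg(1)=1, deg(2)=3, deg(3)=2, deg(4)=2.
Sorted degree sequence of G2: [3, 2, 2, 2, 1].
The (sorted) degree sequence is an isomorphism invariant, so since G1 and G2 have different degree sequences they cannot be isomorphic.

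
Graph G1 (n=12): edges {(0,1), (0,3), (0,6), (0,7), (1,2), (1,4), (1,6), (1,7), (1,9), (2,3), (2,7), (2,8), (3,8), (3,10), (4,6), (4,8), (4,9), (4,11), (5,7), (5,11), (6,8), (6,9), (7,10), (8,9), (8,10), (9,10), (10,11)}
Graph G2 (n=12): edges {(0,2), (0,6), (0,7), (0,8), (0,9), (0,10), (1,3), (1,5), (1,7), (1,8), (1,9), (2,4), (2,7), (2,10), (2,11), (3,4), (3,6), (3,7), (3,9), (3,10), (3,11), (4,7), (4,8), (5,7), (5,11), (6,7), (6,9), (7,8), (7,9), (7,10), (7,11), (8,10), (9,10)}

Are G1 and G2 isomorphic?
No, not isomorphic

The graphs are NOT isomorphic.

Degrees in G1: deg(0)=4, deg(1)=6, deg(2)=4, deg(3)=4, deg(4)=5, deg(5)=2, deg(6)=5, deg(7)=5, deg(8)=6, deg(9)=5, deg(10)=5, deg(11)=3.
Sorted degree sequence of G1: [6, 6, 5, 5, 5, 5, 5, 4, 4, 4, 3, 2].
Degrees in G2: deg(0)=6, deg(1)=5, deg(2)=5, deg(3)=7, deg(4)=4, deg(5)=3, deg(6)=4, deg(7)=11, deg(8)=5, deg(9)=6, deg(10)=6, deg(11)=4.
Sorted degree sequence of G2: [11, 7, 6, 6, 6, 5, 5, 5, 4, 4, 4, 3].
The (sorted) degree sequence is an isomorphism invariant, so since G1 and G2 have different degree sequences they cannot be isomorphic.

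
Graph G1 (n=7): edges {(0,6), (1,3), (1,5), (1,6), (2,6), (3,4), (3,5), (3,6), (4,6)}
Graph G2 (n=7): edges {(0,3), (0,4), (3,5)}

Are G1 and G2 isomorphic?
No, not isomorphic

The graphs are NOT isomorphic.

Counting triangles (3-cliques): G1 has 3, G2 has 0.
Triangle count is an isomorphism invariant, so differing triangle counts rule out isomorphism.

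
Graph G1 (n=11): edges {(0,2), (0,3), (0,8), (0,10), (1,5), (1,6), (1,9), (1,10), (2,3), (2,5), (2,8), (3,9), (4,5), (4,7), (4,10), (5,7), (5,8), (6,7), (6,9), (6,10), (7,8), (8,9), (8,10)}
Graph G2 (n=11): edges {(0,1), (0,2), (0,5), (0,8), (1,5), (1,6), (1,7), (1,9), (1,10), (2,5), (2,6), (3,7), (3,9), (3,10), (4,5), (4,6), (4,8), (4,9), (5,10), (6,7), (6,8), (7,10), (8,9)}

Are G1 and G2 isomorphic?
Yes, isomorphic

The graphs are isomorphic.
One valid mapping φ: V(G1) → V(G2): 0→7, 1→4, 2→10, 3→3, 4→2, 5→5, 6→8, 7→0, 8→1, 9→9, 10→6

Verify φ preserves adjacency — for each edge of G1, its image is an edge of G2:
  (0,2) → (φ(0),φ(2)) = (7,10) ∈ E(G2) ✓
  (0,3) → (φ(0),φ(3)) = (3,7) ∈ E(G2) ✓
  (0,8) → (φ(0),φ(8)) = (1,7) ∈ E(G2) ✓
  (0,10) → (φ(0),φ(10)) = (6,7) ∈ E(G2) ✓
  (1,5) → (φ(1),φ(5)) = (4,5) ∈ E(G2) ✓
  (1,6) → (φ(1),φ(6)) = (4,8) ∈ E(G2) ✓
  (1,9) → (φ(1),φ(9)) = (4,9) ∈ E(G2) ✓
  (1,10) → (φ(1),φ(10)) = (4,6) ∈ E(G2) ✓
  (2,3) → (φ(2),φ(3)) = (3,10) ∈ E(G2) ✓
  (2,5) → (φ(2),φ(5)) = (5,10) ∈ E(G2) ✓
  (2,8) → (φ(2),φ(8)) = (1,10) ∈ E(G2) ✓
  (3,9) → (φ(3),φ(9)) = (3,9) ∈ E(G2) ✓
  (4,5) → (φ(4),φ(5)) = (2,5) ∈ E(G2) ✓
  (4,7) → (φ(4),φ(7)) = (0,2) ∈ E(G2) ✓
  (4,10) → (φ(4),φ(10)) = (2,6) ∈ E(G2) ✓
  (5,7) → (φ(5),φ(7)) = (0,5) ∈ E(G2) ✓
  (5,8) → (φ(5),φ(8)) = (1,5) ∈ E(G2) ✓
  (6,7) → (φ(6),φ(7)) = (0,8) ∈ E(G2) ✓
  (6,9) → (φ(6),φ(9)) = (8,9) ∈ E(G2) ✓
  (6,10) → (φ(6),φ(10)) = (6,8) ∈ E(G2) ✓
  (7,8) → (φ(7),φ(8)) = (0,1) ∈ E(G2) ✓
  (8,9) → (φ(8),φ(9)) = (1,9) ∈ E(G2) ✓
  (8,10) → (φ(8),φ(10)) = (1,6) ∈ E(G2) ✓
All 23 edges of G1 map to edges of G2, and |E(G1)| = |E(G2)| = 23, so φ is a bijection on edges as well as vertices. Hence G1 ≅ G2.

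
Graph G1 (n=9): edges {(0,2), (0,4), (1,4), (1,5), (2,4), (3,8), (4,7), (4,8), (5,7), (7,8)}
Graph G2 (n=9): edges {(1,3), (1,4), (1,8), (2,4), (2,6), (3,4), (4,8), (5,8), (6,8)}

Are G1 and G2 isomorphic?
No, not isomorphic

The graphs are NOT isomorphic.

Connected components of G1: 2 component(s) with vertex sets [[6], [0, 1, 2, 3, 4, 5, 7, 8]], sizes [1, 8].
Connected components of G2: 3 component(s) with vertex sets [[0], [7], [1, 2, 3, 4, 5, 6, 8]], sizes [1, 1, 7].
The number of connected components (and the multiset of component sizes) is an isomorphism invariant — an isomorphism maps each component of G1 bijectively onto a component of G2. Since G1 has 2 component(s) and G2 has 3, they cannot be isomorphic.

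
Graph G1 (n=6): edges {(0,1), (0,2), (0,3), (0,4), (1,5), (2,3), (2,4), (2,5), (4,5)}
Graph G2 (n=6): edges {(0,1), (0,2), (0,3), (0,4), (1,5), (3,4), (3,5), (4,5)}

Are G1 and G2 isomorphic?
No, not isomorphic

The graphs are NOT isomorphic.

Degrees in G1: deg(0)=4, deg(1)=2, deg(2)=4, deg(3)=2, deg(4)=3, deg(5)=3.
Sorted degree sequence of G1: [4, 4, 3, 3, 2, 2].
Degrees in G2: deg(0)=4, deg(1)=2, deg(2)=1, deg(3)=3, deg(4)=3, deg(5)=3.
Sorted degree sequence of G2: [4, 3, 3, 3, 2, 1].
The (sorted) degree sequence is an isomorphism invariant, so since G1 and G2 have different degree sequences they cannot be isomorphic.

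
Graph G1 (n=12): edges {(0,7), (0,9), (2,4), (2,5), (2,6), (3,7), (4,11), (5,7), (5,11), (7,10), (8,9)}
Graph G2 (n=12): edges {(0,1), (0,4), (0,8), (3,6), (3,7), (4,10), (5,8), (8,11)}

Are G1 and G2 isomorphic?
No, not isomorphic

The graphs are NOT isomorphic.

Connected components of G1: 2 component(s) with vertex sets [[1], [0, 2, 3, 4, 5, 6, 7, 8, 9, 10, 11]], sizes [1, 11].
Connected components of G2: 4 component(s) with vertex sets [[2], [9], [3, 6, 7], [0, 1, 4, 5, 8, 10, 11]], sizes [1, 1, 3, 7].
The number of connected components (and the multiset of component sizes) is an isomorphism invariant — an isomorphism maps each component of G1 bijectively onto a component of G2. Since G1 has 2 component(s) and G2 has 4, they cannot be isomorphic.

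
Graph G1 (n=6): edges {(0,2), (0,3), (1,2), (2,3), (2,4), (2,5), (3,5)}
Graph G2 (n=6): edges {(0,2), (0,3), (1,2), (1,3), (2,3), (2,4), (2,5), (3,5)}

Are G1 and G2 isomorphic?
No, not isomorphic

The graphs are NOT isomorphic.

Counting edges: G1 has 7 edge(s); G2 has 8 edge(s).
Edge count is an isomorphism invariant (a bijection on vertices induces a bijection on edges), so differing edge counts rule out isomorphism.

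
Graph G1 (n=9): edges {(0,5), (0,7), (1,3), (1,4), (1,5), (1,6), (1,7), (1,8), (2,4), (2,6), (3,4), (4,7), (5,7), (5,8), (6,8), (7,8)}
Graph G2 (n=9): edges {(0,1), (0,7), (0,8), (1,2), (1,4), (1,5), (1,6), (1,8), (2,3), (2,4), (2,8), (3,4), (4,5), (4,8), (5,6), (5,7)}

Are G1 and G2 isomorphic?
Yes, isomorphic

The graphs are isomorphic.
One valid mapping φ: V(G1) → V(G2): 0→3, 1→1, 2→7, 3→6, 4→5, 5→2, 6→0, 7→4, 8→8

Verify φ preserves adjacency — for each edge of G1, its image is an edge of G2:
  (0,5) → (φ(0),φ(5)) = (2,3) ∈ E(G2) ✓
  (0,7) → (φ(0),φ(7)) = (3,4) ∈ E(G2) ✓
  (1,3) → (φ(1),φ(3)) = (1,6) ∈ E(G2) ✓
  (1,4) → (φ(1),φ(4)) = (1,5) ∈ E(G2) ✓
  (1,5) → (φ(1),φ(5)) = (1,2) ∈ E(G2) ✓
  (1,6) → (φ(1),φ(6)) = (0,1) ∈ E(G2) ✓
  (1,7) → (φ(1),φ(7)) = (1,4) ∈ E(G2) ✓
  (1,8) → (φ(1),φ(8)) = (1,8) ∈ E(G2) ✓
  (2,4) → (φ(2),φ(4)) = (5,7) ∈ E(G2) ✓
  (2,6) → (φ(2),φ(6)) = (0,7) ∈ E(G2) ✓
  (3,4) → (φ(3),φ(4)) = (5,6) ∈ E(G2) ✓
  (4,7) → (φ(4),φ(7)) = (4,5) ∈ E(G2) ✓
  (5,7) → (φ(5),φ(7)) = (2,4) ∈ E(G2) ✓
  (5,8) → (φ(5),φ(8)) = (2,8) ∈ E(G2) ✓
  (6,8) → (φ(6),φ(8)) = (0,8) ∈ E(G2) ✓
  (7,8) → (φ(7),φ(8)) = (4,8) ∈ E(G2) ✓
All 16 edges of G1 map to edges of G2, and |E(G1)| = |E(G2)| = 16, so φ is a bijection on edges as well as vertices. Hence G1 ≅ G2.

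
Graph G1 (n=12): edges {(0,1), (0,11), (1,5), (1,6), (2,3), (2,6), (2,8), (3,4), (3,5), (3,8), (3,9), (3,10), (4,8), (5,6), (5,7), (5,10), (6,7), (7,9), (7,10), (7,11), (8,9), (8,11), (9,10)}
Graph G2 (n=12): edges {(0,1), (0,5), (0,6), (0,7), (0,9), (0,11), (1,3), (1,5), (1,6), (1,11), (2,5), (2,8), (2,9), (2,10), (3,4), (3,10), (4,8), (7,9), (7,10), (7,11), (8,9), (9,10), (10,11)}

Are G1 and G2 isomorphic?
Yes, isomorphic

The graphs are isomorphic.
One valid mapping φ: V(G1) → V(G2): 0→4, 1→8, 2→5, 3→0, 4→6, 5→9, 6→2, 7→10, 8→1, 9→11, 10→7, 11→3

Verify φ preserves adjacency — for each edge of G1, its image is an edge of G2:
  (0,1) → (φ(0),φ(1)) = (4,8) ∈ E(G2) ✓
  (0,11) → (φ(0),φ(11)) = (3,4) ∈ E(G2) ✓
  (1,5) → (φ(1),φ(5)) = (8,9) ∈ E(G2) ✓
  (1,6) → (φ(1),φ(6)) = (2,8) ∈ E(G2) ✓
  (2,3) → (φ(2),φ(3)) = (0,5) ∈ E(G2) ✓
  (2,6) → (φ(2),φ(6)) = (2,5) ∈ E(G2) ✓
  (2,8) → (φ(2),φ(8)) = (1,5) ∈ E(G2) ✓
  (3,4) → (φ(3),φ(4)) = (0,6) ∈ E(G2) ✓
  (3,5) → (φ(3),φ(5)) = (0,9) ∈ E(G2) ✓
  (3,8) → (φ(3),φ(8)) = (0,1) ∈ E(G2) ✓
  (3,9) → (φ(3),φ(9)) = (0,11) ∈ E(G2) ✓
  (3,10) → (φ(3),φ(10)) = (0,7) ∈ E(G2) ✓
  (4,8) → (φ(4),φ(8)) = (1,6) ∈ E(G2) ✓
  (5,6) → (φ(5),φ(6)) = (2,9) ∈ E(G2) ✓
  (5,7) → (φ(5),φ(7)) = (9,10) ∈ E(G2) ✓
  (5,10) → (φ(5),φ(10)) = (7,9) ∈ E(G2) ✓
  (6,7) → (φ(6),φ(7)) = (2,10) ∈ E(G2) ✓
  (7,9) → (φ(7),φ(9)) = (10,11) ∈ E(G2) ✓
  (7,10) → (φ(7),φ(10)) = (7,10) ∈ E(G2) ✓
  (7,11) → (φ(7),φ(11)) = (3,10) ∈ E(G2) ✓
  (8,9) → (φ(8),φ(9)) = (1,11) ∈ E(G2) ✓
  (8,11) → (φ(8),φ(11)) = (1,3) ∈ E(G2) ✓
  (9,10) → (φ(9),φ(10)) = (7,11) ∈ E(G2) ✓
All 23 edges of G1 map to edges of G2, and |E(G1)| = |E(G2)| = 23, so φ is a bijection on edges as well as vertices. Hence G1 ≅ G2.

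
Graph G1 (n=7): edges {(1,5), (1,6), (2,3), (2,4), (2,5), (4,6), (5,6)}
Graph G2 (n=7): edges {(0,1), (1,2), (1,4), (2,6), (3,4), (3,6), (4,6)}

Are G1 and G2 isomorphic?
Yes, isomorphic

The graphs are isomorphic.
One valid mapping φ: V(G1) → V(G2): 0→5, 1→3, 2→1, 3→0, 4→2, 5→4, 6→6

Verify φ preserves adjacency — for each edge of G1, its image is an edge of G2:
  (1,5) → (φ(1),φ(5)) = (3,4) ∈ E(G2) ✓
  (1,6) → (φ(1),φ(6)) = (3,6) ∈ E(G2) ✓
  (2,3) → (φ(2),φ(3)) = (0,1) ∈ E(G2) ✓
  (2,4) → (φ(2),φ(4)) = (1,2) ∈ E(G2) ✓
  (2,5) → (φ(2),φ(5)) = (1,4) ∈ E(G2) ✓
  (4,6) → (φ(4),φ(6)) = (2,6) ∈ E(G2) ✓
  (5,6) → (φ(5),φ(6)) = (4,6) ∈ E(G2) ✓
All 7 edges of G1 map to edges of G2, and |E(G1)| = |E(G2)| = 7, so φ is a bijection on edges as well as vertices. Hence G1 ≅ G2.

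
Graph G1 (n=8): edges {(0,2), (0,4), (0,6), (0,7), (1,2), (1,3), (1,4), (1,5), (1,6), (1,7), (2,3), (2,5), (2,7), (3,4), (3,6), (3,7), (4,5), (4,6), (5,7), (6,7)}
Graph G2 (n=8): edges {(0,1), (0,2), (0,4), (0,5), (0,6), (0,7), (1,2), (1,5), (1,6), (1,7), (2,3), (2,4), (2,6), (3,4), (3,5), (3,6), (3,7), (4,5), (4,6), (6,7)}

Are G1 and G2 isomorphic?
Yes, isomorphic

The graphs are isomorphic.
One valid mapping φ: V(G1) → V(G2): 0→5, 1→6, 2→1, 3→2, 4→3, 5→7, 6→4, 7→0

Verify φ preserves adjacency — for each edge of G1, its image is an edge of G2:
  (0,2) → (φ(0),φ(2)) = (1,5) ∈ E(G2) ✓
  (0,4) → (φ(0),φ(4)) = (3,5) ∈ E(G2) ✓
  (0,6) → (φ(0),φ(6)) = (4,5) ∈ E(G2) ✓
  (0,7) → (φ(0),φ(7)) = (0,5) ∈ E(G2) ✓
  (1,2) → (φ(1),φ(2)) = (1,6) ∈ E(G2) ✓
  (1,3) → (φ(1),φ(3)) = (2,6) ∈ E(G2) ✓
  (1,4) → (φ(1),φ(4)) = (3,6) ∈ E(G2) ✓
  (1,5) → (φ(1),φ(5)) = (6,7) ∈ E(G2) ✓
  (1,6) → (φ(1),φ(6)) = (4,6) ∈ E(G2) ✓
  (1,7) → (φ(1),φ(7)) = (0,6) ∈ E(G2) ✓
  (2,3) → (φ(2),φ(3)) = (1,2) ∈ E(G2) ✓
  (2,5) → (φ(2),φ(5)) = (1,7) ∈ E(G2) ✓
  (2,7) → (φ(2),φ(7)) = (0,1) ∈ E(G2) ✓
  (3,4) → (φ(3),φ(4)) = (2,3) ∈ E(G2) ✓
  (3,6) → (φ(3),φ(6)) = (2,4) ∈ E(G2) ✓
  (3,7) → (φ(3),φ(7)) = (0,2) ∈ E(G2) ✓
  (4,5) → (φ(4),φ(5)) = (3,7) ∈ E(G2) ✓
  (4,6) → (φ(4),φ(6)) = (3,4) ∈ E(G2) ✓
  (5,7) → (φ(5),φ(7)) = (0,7) ∈ E(G2) ✓
  (6,7) → (φ(6),φ(7)) = (0,4) ∈ E(G2) ✓
All 20 edges of G1 map to edges of G2, and |E(G1)| = |E(G2)| = 20, so φ is a bijection on edges as well as vertices. Hence G1 ≅ G2.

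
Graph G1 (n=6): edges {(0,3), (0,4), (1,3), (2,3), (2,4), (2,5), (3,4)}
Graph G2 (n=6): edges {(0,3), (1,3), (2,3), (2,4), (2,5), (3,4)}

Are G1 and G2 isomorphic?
No, not isomorphic

The graphs are NOT isomorphic.

Counting edges: G1 has 7 edge(s); G2 has 6 edge(s).
Edge count is an isomorphism invariant (a bijection on vertices induces a bijection on edges), so differing edge counts rule out isomorphism.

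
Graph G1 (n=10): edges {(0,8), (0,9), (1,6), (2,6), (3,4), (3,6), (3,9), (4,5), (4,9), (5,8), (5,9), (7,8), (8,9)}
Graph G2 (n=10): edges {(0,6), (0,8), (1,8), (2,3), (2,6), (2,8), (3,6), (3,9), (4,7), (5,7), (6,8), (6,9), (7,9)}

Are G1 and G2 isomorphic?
Yes, isomorphic

The graphs are isomorphic.
One valid mapping φ: V(G1) → V(G2): 0→0, 1→4, 2→5, 3→9, 4→3, 5→2, 6→7, 7→1, 8→8, 9→6

Verify φ preserves adjacency — for each edge of G1, its image is an edge of G2:
  (0,8) → (φ(0),φ(8)) = (0,8) ∈ E(G2) ✓
  (0,9) → (φ(0),φ(9)) = (0,6) ∈ E(G2) ✓
  (1,6) → (φ(1),φ(6)) = (4,7) ∈ E(G2) ✓
  (2,6) → (φ(2),φ(6)) = (5,7) ∈ E(G2) ✓
  (3,4) → (φ(3),φ(4)) = (3,9) ∈ E(G2) ✓
  (3,6) → (φ(3),φ(6)) = (7,9) ∈ E(G2) ✓
  (3,9) → (φ(3),φ(9)) = (6,9) ∈ E(G2) ✓
  (4,5) → (φ(4),φ(5)) = (2,3) ∈ E(G2) ✓
  (4,9) → (φ(4),φ(9)) = (3,6) ∈ E(G2) ✓
  (5,8) → (φ(5),φ(8)) = (2,8) ∈ E(G2) ✓
  (5,9) → (φ(5),φ(9)) = (2,6) ∈ E(G2) ✓
  (7,8) → (φ(7),φ(8)) = (1,8) ∈ E(G2) ✓
  (8,9) → (φ(8),φ(9)) = (6,8) ∈ E(G2) ✓
All 13 edges of G1 map to edges of G2, and |E(G1)| = |E(G2)| = 13, so φ is a bijection on edges as well as vertices. Hence G1 ≅ G2.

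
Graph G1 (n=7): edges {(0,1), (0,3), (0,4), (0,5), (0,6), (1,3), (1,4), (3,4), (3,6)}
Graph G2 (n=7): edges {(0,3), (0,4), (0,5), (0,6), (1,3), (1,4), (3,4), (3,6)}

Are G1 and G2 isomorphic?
No, not isomorphic

The graphs are NOT isomorphic.

Counting edges: G1 has 9 edge(s); G2 has 8 edge(s).
Edge count is an isomorphism invariant (a bijection on vertices induces a bijection on edges), so differing edge counts rule out isomorphism.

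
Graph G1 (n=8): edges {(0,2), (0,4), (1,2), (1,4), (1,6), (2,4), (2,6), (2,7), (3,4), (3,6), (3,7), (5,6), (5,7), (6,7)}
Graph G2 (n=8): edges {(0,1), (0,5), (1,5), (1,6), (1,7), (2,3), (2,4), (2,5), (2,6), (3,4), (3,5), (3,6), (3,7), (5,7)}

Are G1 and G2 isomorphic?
Yes, isomorphic

The graphs are isomorphic.
One valid mapping φ: V(G1) → V(G2): 0→0, 1→7, 2→5, 3→6, 4→1, 5→4, 6→3, 7→2

Verify φ preserves adjacency — for each edge of G1, its image is an edge of G2:
  (0,2) → (φ(0),φ(2)) = (0,5) ∈ E(G2) ✓
  (0,4) → (φ(0),φ(4)) = (0,1) ∈ E(G2) ✓
  (1,2) → (φ(1),φ(2)) = (5,7) ∈ E(G2) ✓
  (1,4) → (φ(1),φ(4)) = (1,7) ∈ E(G2) ✓
  (1,6) → (φ(1),φ(6)) = (3,7) ∈ E(G2) ✓
  (2,4) → (φ(2),φ(4)) = (1,5) ∈ E(G2) ✓
  (2,6) → (φ(2),φ(6)) = (3,5) ∈ E(G2) ✓
  (2,7) → (φ(2),φ(7)) = (2,5) ∈ E(G2) ✓
  (3,4) → (φ(3),φ(4)) = (1,6) ∈ E(G2) ✓
  (3,6) → (φ(3),φ(6)) = (3,6) ∈ E(G2) ✓
  (3,7) → (φ(3),φ(7)) = (2,6) ∈ E(G2) ✓
  (5,6) → (φ(5),φ(6)) = (3,4) ∈ E(G2) ✓
  (5,7) → (φ(5),φ(7)) = (2,4) ∈ E(G2) ✓
  (6,7) → (φ(6),φ(7)) = (2,3) ∈ E(G2) ✓
All 14 edges of G1 map to edges of G2, and |E(G1)| = |E(G2)| = 14, so φ is a bijection on edges as well as vertices. Hence G1 ≅ G2.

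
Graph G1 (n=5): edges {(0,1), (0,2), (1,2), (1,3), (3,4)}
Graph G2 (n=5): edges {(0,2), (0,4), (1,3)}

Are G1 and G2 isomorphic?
No, not isomorphic

The graphs are NOT isomorphic.

Counting triangles (3-cliques): G1 has 1, G2 has 0.
Triangle count is an isomorphism invariant, so differing triangle counts rule out isomorphism.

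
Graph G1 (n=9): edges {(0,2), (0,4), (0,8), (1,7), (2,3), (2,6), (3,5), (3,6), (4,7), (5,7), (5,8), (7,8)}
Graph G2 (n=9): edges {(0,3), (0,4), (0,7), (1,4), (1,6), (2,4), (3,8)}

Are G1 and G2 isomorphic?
No, not isomorphic

The graphs are NOT isomorphic.

Connected components of G1: 1 component(s) with vertex sets [[0, 1, 2, 3, 4, 5, 6, 7, 8]], sizes [9].
Connected components of G2: 2 component(s) with vertex sets [[5], [0, 1, 2, 3, 4, 6, 7, 8]], sizes [1, 8].
The number of connected components (and the multiset of component sizes) is an isomorphism invariant — an isomorphism maps each component of G1 bijectively onto a component of G2. Since G1 has 1 component(s) and G2 has 2, they cannot be isomorphic.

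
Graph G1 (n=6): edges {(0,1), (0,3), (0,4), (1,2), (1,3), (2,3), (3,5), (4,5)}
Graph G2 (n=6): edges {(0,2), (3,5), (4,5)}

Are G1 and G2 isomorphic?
No, not isomorphic

The graphs are NOT isomorphic.

Degrees in G1: deg(0)=3, deg(1)=3, deg(2)=2, deg(3)=4, deg(4)=2, deg(5)=2.
Sorted degree sequence of G1: [4, 3, 3, 2, 2, 2].
Degrees in G2: deg(0)=1, deg(1)=0, deg(2)=1, deg(3)=1, deg(4)=1, deg(5)=2.
Sorted degree sequence of G2: [2, 1, 1, 1, 1, 0].
The (sorted) degree sequence is an isomorphism invariant, so since G1 and G2 have different degree sequences they cannot be isomorphic.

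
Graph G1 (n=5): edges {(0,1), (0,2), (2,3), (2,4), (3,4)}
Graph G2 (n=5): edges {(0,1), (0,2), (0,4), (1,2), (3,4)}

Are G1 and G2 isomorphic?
Yes, isomorphic

The graphs are isomorphic.
One valid mapping φ: V(G1) → V(G2): 0→4, 1→3, 2→0, 3→1, 4→2

Verify φ preserves adjacency — for each edge of G1, its image is an edge of G2:
  (0,1) → (φ(0),φ(1)) = (3,4) ∈ E(G2) ✓
  (0,2) → (φ(0),φ(2)) = (0,4) ∈ E(G2) ✓
  (2,3) → (φ(2),φ(3)) = (0,1) ∈ E(G2) ✓
  (2,4) → (φ(2),φ(4)) = (0,2) ∈ E(G2) ✓
  (3,4) → (φ(3),φ(4)) = (1,2) ∈ E(G2) ✓
All 5 edges of G1 map to edges of G2, and |E(G1)| = |E(G2)| = 5, so φ is a bijection on edges as well as vertices. Hence G1 ≅ G2.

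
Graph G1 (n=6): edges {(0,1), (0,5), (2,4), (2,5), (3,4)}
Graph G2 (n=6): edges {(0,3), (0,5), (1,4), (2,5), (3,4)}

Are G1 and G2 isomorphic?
Yes, isomorphic

The graphs are isomorphic.
One valid mapping φ: V(G1) → V(G2): 0→4, 1→1, 2→0, 3→2, 4→5, 5→3

Verify φ preserves adjacency — for each edge of G1, its image is an edge of G2:
  (0,1) → (φ(0),φ(1)) = (1,4) ∈ E(G2) ✓
  (0,5) → (φ(0),φ(5)) = (3,4) ∈ E(G2) ✓
  (2,4) → (φ(2),φ(4)) = (0,5) ∈ E(G2) ✓
  (2,5) → (φ(2),φ(5)) = (0,3) ∈ E(G2) ✓
  (3,4) → (φ(3),φ(4)) = (2,5) ∈ E(G2) ✓
All 5 edges of G1 map to edges of G2, and |E(G1)| = |E(G2)| = 5, so φ is a bijection on edges as well as vertices. Hence G1 ≅ G2.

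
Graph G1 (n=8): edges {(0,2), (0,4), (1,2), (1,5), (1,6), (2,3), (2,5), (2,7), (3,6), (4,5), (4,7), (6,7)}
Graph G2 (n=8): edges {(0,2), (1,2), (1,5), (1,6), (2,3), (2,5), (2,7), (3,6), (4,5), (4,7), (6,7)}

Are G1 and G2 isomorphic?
No, not isomorphic

The graphs are NOT isomorphic.

Counting edges: G1 has 12 edge(s); G2 has 11 edge(s).
Edge count is an isomorphism invariant (a bijection on vertices induces a bijection on edges), so differing edge counts rule out isomorphism.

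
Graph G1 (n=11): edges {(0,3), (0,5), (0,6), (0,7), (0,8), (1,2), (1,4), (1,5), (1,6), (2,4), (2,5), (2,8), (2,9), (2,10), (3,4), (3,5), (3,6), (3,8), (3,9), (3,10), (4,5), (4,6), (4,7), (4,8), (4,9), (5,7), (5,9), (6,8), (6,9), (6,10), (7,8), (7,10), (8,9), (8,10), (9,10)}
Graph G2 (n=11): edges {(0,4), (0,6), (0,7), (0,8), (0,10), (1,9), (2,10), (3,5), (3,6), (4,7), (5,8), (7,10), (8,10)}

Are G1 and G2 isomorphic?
No, not isomorphic

The graphs are NOT isomorphic.

Connected components of G1: 1 component(s) with vertex sets [[0, 1, 2, 3, 4, 5, 6, 7, 8, 9, 10]], sizes [11].
Connected components of G2: 2 component(s) with vertex sets [[1, 9], [0, 2, 3, 4, 5, 6, 7, 8, 10]], sizes [2, 9].
The number of connected components (and the multiset of component sizes) is an isomorphism invariant — an isomorphism maps each component of G1 bijectively onto a component of G2. Since G1 has 1 component(s) and G2 has 2, they cannot be isomorphic.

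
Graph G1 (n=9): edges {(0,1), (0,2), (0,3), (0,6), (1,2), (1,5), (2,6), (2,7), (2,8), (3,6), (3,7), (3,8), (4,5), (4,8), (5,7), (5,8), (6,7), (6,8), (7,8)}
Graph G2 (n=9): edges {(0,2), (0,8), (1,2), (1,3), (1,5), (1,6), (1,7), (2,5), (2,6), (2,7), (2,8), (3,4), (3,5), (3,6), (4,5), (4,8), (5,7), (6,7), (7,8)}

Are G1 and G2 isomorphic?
Yes, isomorphic

The graphs are isomorphic.
One valid mapping φ: V(G1) → V(G2): 0→3, 1→4, 2→5, 3→6, 4→0, 5→8, 6→1, 7→7, 8→2

Verify φ preserves adjacency — for each edge of G1, its image is an edge of G2:
  (0,1) → (φ(0),φ(1)) = (3,4) ∈ E(G2) ✓
  (0,2) → (φ(0),φ(2)) = (3,5) ∈ E(G2) ✓
  (0,3) → (φ(0),φ(3)) = (3,6) ∈ E(G2) ✓
  (0,6) → (φ(0),φ(6)) = (1,3) ∈ E(G2) ✓
  (1,2) → (φ(1),φ(2)) = (4,5) ∈ E(G2) ✓
  (1,5) → (φ(1),φ(5)) = (4,8) ∈ E(G2) ✓
  (2,6) → (φ(2),φ(6)) = (1,5) ∈ E(G2) ✓
  (2,7) → (φ(2),φ(7)) = (5,7) ∈ E(G2) ✓
  (2,8) → (φ(2),φ(8)) = (2,5) ∈ E(G2) ✓
  (3,6) → (φ(3),φ(6)) = (1,6) ∈ E(G2) ✓
  (3,7) → (φ(3),φ(7)) = (6,7) ∈ E(G2) ✓
  (3,8) → (φ(3),φ(8)) = (2,6) ∈ E(G2) ✓
  (4,5) → (φ(4),φ(5)) = (0,8) ∈ E(G2) ✓
  (4,8) → (φ(4),φ(8)) = (0,2) ∈ E(G2) ✓
  (5,7) → (φ(5),φ(7)) = (7,8) ∈ E(G2) ✓
  (5,8) → (φ(5),φ(8)) = (2,8) ∈ E(G2) ✓
  (6,7) → (φ(6),φ(7)) = (1,7) ∈ E(G2) ✓
  (6,8) → (φ(6),φ(8)) = (1,2) ∈ E(G2) ✓
  (7,8) → (φ(7),φ(8)) = (2,7) ∈ E(G2) ✓
All 19 edges of G1 map to edges of G2, and |E(G1)| = |E(G2)| = 19, so φ is a bijection on edges as well as vertices. Hence G1 ≅ G2.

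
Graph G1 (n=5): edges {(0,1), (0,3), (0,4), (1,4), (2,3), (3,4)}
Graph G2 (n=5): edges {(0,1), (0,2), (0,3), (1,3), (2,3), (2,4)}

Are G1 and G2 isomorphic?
Yes, isomorphic

The graphs are isomorphic.
One valid mapping φ: V(G1) → V(G2): 0→0, 1→1, 2→4, 3→2, 4→3

Verify φ preserves adjacency — for each edge of G1, its image is an edge of G2:
  (0,1) → (φ(0),φ(1)) = (0,1) ∈ E(G2) ✓
  (0,3) → (φ(0),φ(3)) = (0,2) ∈ E(G2) ✓
  (0,4) → (φ(0),φ(4)) = (0,3) ∈ E(G2) ✓
  (1,4) → (φ(1),φ(4)) = (1,3) ∈ E(G2) ✓
  (2,3) → (φ(2),φ(3)) = (2,4) ∈ E(G2) ✓
  (3,4) → (φ(3),φ(4)) = (2,3) ∈ E(G2) ✓
All 6 edges of G1 map to edges of G2, and |E(G1)| = |E(G2)| = 6, so φ is a bijection on edges as well as vertices. Hence G1 ≅ G2.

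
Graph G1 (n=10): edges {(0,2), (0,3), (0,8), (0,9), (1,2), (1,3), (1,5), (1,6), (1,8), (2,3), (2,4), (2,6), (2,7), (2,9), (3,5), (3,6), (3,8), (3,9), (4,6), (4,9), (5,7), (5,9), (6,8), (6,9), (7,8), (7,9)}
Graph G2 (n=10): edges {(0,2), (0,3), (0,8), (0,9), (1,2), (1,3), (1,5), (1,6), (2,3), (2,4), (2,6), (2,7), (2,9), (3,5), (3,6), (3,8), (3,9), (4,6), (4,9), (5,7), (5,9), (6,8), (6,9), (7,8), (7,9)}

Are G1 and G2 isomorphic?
No, not isomorphic

The graphs are NOT isomorphic.

Counting edges: G1 has 26 edge(s); G2 has 25 edge(s).
Edge count is an isomorphism invariant (a bijection on vertices induces a bijection on edges), so differing edge counts rule out isomorphism.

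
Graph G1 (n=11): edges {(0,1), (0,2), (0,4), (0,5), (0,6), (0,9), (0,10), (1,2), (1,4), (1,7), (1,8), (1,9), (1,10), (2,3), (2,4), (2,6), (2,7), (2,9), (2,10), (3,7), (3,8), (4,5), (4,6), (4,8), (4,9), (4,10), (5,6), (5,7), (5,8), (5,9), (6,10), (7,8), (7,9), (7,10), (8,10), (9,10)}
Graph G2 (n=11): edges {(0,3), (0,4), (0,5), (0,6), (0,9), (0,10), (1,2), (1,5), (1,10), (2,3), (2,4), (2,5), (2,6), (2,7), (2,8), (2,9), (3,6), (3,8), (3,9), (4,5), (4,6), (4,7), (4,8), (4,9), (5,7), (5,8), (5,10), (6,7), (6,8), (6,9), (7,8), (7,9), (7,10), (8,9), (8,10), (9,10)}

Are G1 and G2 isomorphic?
Yes, isomorphic

The graphs are isomorphic.
One valid mapping φ: V(G1) → V(G2): 0→6, 1→7, 2→2, 3→1, 4→9, 5→0, 6→3, 7→5, 8→10, 9→4, 10→8

Verify φ preserves adjacency — for each edge of G1, its image is an edge of G2:
  (0,1) → (φ(0),φ(1)) = (6,7) ∈ E(G2) ✓
  (0,2) → (φ(0),φ(2)) = (2,6) ∈ E(G2) ✓
  (0,4) → (φ(0),φ(4)) = (6,9) ∈ E(G2) ✓
  (0,5) → (φ(0),φ(5)) = (0,6) ∈ E(G2) ✓
  (0,6) → (φ(0),φ(6)) = (3,6) ∈ E(G2) ✓
  (0,9) → (φ(0),φ(9)) = (4,6) ∈ E(G2) ✓
  (0,10) → (φ(0),φ(10)) = (6,8) ∈ E(G2) ✓
  (1,2) → (φ(1),φ(2)) = (2,7) ∈ E(G2) ✓
  (1,4) → (φ(1),φ(4)) = (7,9) ∈ E(G2) ✓
  (1,7) → (φ(1),φ(7)) = (5,7) ∈ E(G2) ✓
  (1,8) → (φ(1),φ(8)) = (7,10) ∈ E(G2) ✓
  (1,9) → (φ(1),φ(9)) = (4,7) ∈ E(G2) ✓
  (1,10) → (φ(1),φ(10)) = (7,8) ∈ E(G2) ✓
  (2,3) → (φ(2),φ(3)) = (1,2) ∈ E(G2) ✓
  (2,4) → (φ(2),φ(4)) = (2,9) ∈ E(G2) ✓
  (2,6) → (φ(2),φ(6)) = (2,3) ∈ E(G2) ✓
  (2,7) → (φ(2),φ(7)) = (2,5) ∈ E(G2) ✓
  (2,9) → (φ(2),φ(9)) = (2,4) ∈ E(G2) ✓
  (2,10) → (φ(2),φ(10)) = (2,8) ∈ E(G2) ✓
  (3,7) → (φ(3),φ(7)) = (1,5) ∈ E(G2) ✓
  (3,8) → (φ(3),φ(8)) = (1,10) ∈ E(G2) ✓
  (4,5) → (φ(4),φ(5)) = (0,9) ∈ E(G2) ✓
  (4,6) → (φ(4),φ(6)) = (3,9) ∈ E(G2) ✓
  (4,8) → (φ(4),φ(8)) = (9,10) ∈ E(G2) ✓
  (4,9) → (φ(4),φ(9)) = (4,9) ∈ E(G2) ✓
  (4,10) → (φ(4),φ(10)) = (8,9) ∈ E(G2) ✓
  (5,6) → (φ(5),φ(6)) = (0,3) ∈ E(G2) ✓
  (5,7) → (φ(5),φ(7)) = (0,5) ∈ E(G2) ✓
  (5,8) → (φ(5),φ(8)) = (0,10) ∈ E(G2) ✓
  (5,9) → (φ(5),φ(9)) = (0,4) ∈ E(G2) ✓
  (6,10) → (φ(6),φ(10)) = (3,8) ∈ E(G2) ✓
  (7,8) → (φ(7),φ(8)) = (5,10) ∈ E(G2) ✓
  (7,9) → (φ(7),φ(9)) = (4,5) ∈ E(G2) ✓
  (7,10) → (φ(7),φ(10)) = (5,8) ∈ E(G2) ✓
  (8,10) → (φ(8),φ(10)) = (8,10) ∈ E(G2) ✓
  (9,10) → (φ(9),φ(10)) = (4,8) ∈ E(G2) ✓
All 36 edges of G1 map to edges of G2, and |E(G1)| = |E(G2)| = 36, so φ is a bijection on edges as well as vertices. Hence G1 ≅ G2.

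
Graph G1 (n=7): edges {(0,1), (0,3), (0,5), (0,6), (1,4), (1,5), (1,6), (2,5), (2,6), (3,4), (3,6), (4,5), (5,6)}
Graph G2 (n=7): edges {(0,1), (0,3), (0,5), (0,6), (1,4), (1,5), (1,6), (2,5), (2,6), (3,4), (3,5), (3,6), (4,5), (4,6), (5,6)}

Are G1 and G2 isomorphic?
No, not isomorphic

The graphs are NOT isomorphic.

Counting edges: G1 has 13 edge(s); G2 has 15 edge(s).
Edge count is an isomorphism invariant (a bijection on vertices induces a bijection on edges), so differing edge counts rule out isomorphism.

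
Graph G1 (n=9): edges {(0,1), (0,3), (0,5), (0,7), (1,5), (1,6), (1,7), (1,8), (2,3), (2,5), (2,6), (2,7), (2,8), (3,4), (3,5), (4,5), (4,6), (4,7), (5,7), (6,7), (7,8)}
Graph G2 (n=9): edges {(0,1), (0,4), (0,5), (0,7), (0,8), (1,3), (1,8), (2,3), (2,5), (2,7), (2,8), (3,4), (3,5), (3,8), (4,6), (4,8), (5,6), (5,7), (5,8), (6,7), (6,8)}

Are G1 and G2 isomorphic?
Yes, isomorphic

The graphs are isomorphic.
One valid mapping φ: V(G1) → V(G2): 0→2, 1→3, 2→0, 3→7, 4→6, 5→5, 6→4, 7→8, 8→1

Verify φ preserves adjacency — for each edge of G1, its image is an edge of G2:
  (0,1) → (φ(0),φ(1)) = (2,3) ∈ E(G2) ✓
  (0,3) → (φ(0),φ(3)) = (2,7) ∈ E(G2) ✓
  (0,5) → (φ(0),φ(5)) = (2,5) ∈ E(G2) ✓
  (0,7) → (φ(0),φ(7)) = (2,8) ∈ E(G2) ✓
  (1,5) → (φ(1),φ(5)) = (3,5) ∈ E(G2) ✓
  (1,6) → (φ(1),φ(6)) = (3,4) ∈ E(G2) ✓
  (1,7) → (φ(1),φ(7)) = (3,8) ∈ E(G2) ✓
  (1,8) → (φ(1),φ(8)) = (1,3) ∈ E(G2) ✓
  (2,3) → (φ(2),φ(3)) = (0,7) ∈ E(G2) ✓
  (2,5) → (φ(2),φ(5)) = (0,5) ∈ E(G2) ✓
  (2,6) → (φ(2),φ(6)) = (0,4) ∈ E(G2) ✓
  (2,7) → (φ(2),φ(7)) = (0,8) ∈ E(G2) ✓
  (2,8) → (φ(2),φ(8)) = (0,1) ∈ E(G2) ✓
  (3,4) → (φ(3),φ(4)) = (6,7) ∈ E(G2) ✓
  (3,5) → (φ(3),φ(5)) = (5,7) ∈ E(G2) ✓
  (4,5) → (φ(4),φ(5)) = (5,6) ∈ E(G2) ✓
  (4,6) → (φ(4),φ(6)) = (4,6) ∈ E(G2) ✓
  (4,7) → (φ(4),φ(7)) = (6,8) ∈ E(G2) ✓
  (5,7) → (φ(5),φ(7)) = (5,8) ∈ E(G2) ✓
  (6,7) → (φ(6),φ(7)) = (4,8) ∈ E(G2) ✓
  (7,8) → (φ(7),φ(8)) = (1,8) ∈ E(G2) ✓
All 21 edges of G1 map to edges of G2, and |E(G1)| = |E(G2)| = 21, so φ is a bijection on edges as well as vertices. Hence G1 ≅ G2.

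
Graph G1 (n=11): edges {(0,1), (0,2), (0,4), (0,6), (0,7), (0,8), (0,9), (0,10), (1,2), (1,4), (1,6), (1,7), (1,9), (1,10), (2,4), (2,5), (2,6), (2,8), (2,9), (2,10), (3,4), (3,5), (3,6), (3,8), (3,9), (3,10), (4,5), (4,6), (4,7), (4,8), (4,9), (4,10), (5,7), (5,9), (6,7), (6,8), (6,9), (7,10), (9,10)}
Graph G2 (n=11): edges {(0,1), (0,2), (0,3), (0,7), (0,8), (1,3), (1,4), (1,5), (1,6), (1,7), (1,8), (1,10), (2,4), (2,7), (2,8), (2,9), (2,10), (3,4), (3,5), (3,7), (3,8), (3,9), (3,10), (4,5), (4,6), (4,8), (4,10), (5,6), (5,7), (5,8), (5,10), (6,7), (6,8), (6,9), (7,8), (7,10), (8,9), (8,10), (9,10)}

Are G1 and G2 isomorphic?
Yes, isomorphic

The graphs are isomorphic.
One valid mapping φ: V(G1) → V(G2): 0→1, 1→5, 2→3, 3→2, 4→8, 5→9, 6→7, 7→6, 8→0, 9→10, 10→4

Verify φ preserves adjacency — for each edge of G1, its image is an edge of G2:
  (0,1) → (φ(0),φ(1)) = (1,5) ∈ E(G2) ✓
  (0,2) → (φ(0),φ(2)) = (1,3) ∈ E(G2) ✓
  (0,4) → (φ(0),φ(4)) = (1,8) ∈ E(G2) ✓
  (0,6) → (φ(0),φ(6)) = (1,7) ∈ E(G2) ✓
  (0,7) → (φ(0),φ(7)) = (1,6) ∈ E(G2) ✓
  (0,8) → (φ(0),φ(8)) = (0,1) ∈ E(G2) ✓
  (0,9) → (φ(0),φ(9)) = (1,10) ∈ E(G2) ✓
  (0,10) → (φ(0),φ(10)) = (1,4) ∈ E(G2) ✓
  (1,2) → (φ(1),φ(2)) = (3,5) ∈ E(G2) ✓
  (1,4) → (φ(1),φ(4)) = (5,8) ∈ E(G2) ✓
  (1,6) → (φ(1),φ(6)) = (5,7) ∈ E(G2) ✓
  (1,7) → (φ(1),φ(7)) = (5,6) ∈ E(G2) ✓
  (1,9) → (φ(1),φ(9)) = (5,10) ∈ E(G2) ✓
  (1,10) → (φ(1),φ(10)) = (4,5) ∈ E(G2) ✓
  (2,4) → (φ(2),φ(4)) = (3,8) ∈ E(G2) ✓
  (2,5) → (φ(2),φ(5)) = (3,9) ∈ E(G2) ✓
  (2,6) → (φ(2),φ(6)) = (3,7) ∈ E(G2) ✓
  (2,8) → (φ(2),φ(8)) = (0,3) ∈ E(G2) ✓
  (2,9) → (φ(2),φ(9)) = (3,10) ∈ E(G2) ✓
  (2,10) → (φ(2),φ(10)) = (3,4) ∈ E(G2) ✓
  (3,4) → (φ(3),φ(4)) = (2,8) ∈ E(G2) ✓
  (3,5) → (φ(3),φ(5)) = (2,9) ∈ E(G2) ✓
  (3,6) → (φ(3),φ(6)) = (2,7) ∈ E(G2) ✓
  (3,8) → (φ(3),φ(8)) = (0,2) ∈ E(G2) ✓
  (3,9) → (φ(3),φ(9)) = (2,10) ∈ E(G2) ✓
  (3,10) → (φ(3),φ(10)) = (2,4) ∈ E(G2) ✓
  (4,5) → (φ(4),φ(5)) = (8,9) ∈ E(G2) ✓
  (4,6) → (φ(4),φ(6)) = (7,8) ∈ E(G2) ✓
  (4,7) → (φ(4),φ(7)) = (6,8) ∈ E(G2) ✓
  (4,8) → (φ(4),φ(8)) = (0,8) ∈ E(G2) ✓
  (4,9) → (φ(4),φ(9)) = (8,10) ∈ E(G2) ✓
  (4,10) → (φ(4),φ(10)) = (4,8) ∈ E(G2) ✓
  (5,7) → (φ(5),φ(7)) = (6,9) ∈ E(G2) ✓
  (5,9) → (φ(5),φ(9)) = (9,10) ∈ E(G2) ✓
  (6,7) → (φ(6),φ(7)) = (6,7) ∈ E(G2) ✓
  (6,8) → (φ(6),φ(8)) = (0,7) ∈ E(G2) ✓
  (6,9) → (φ(6),φ(9)) = (7,10) ∈ E(G2) ✓
  (7,10) → (φ(7),φ(10)) = (4,6) ∈ E(G2) ✓
  (9,10) → (φ(9),φ(10)) = (4,10) ∈ E(G2) ✓
All 39 edges of G1 map to edges of G2, and |E(G1)| = |E(G2)| = 39, so φ is a bijection on edges as well as vertices. Hence G1 ≅ G2.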